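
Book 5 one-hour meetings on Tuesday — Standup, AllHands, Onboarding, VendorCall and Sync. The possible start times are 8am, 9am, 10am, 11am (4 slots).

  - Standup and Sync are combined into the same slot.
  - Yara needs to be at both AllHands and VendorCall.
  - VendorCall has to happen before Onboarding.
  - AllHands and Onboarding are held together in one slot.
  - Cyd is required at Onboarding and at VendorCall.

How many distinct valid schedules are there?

Splitting on Standup: it can be 8am (6), 9am (6), 10am (6), 11am (6). Listing each branch's schedules as (AllHands, Onboarding, VendorCall, Sync):
Standup=8am: (9am,9am,8am,8am) (10am,10am,8am,8am) (10am,10am,9am,8am) (11am,11am,8am,8am) (11am,11am,9am,8am) (11am,11am,10am,8am) — 6.
Standup=9am: (9am,9am,8am,9am) (10am,10am,8am,9am) (10am,10am,9am,9am) (11am,11am,8am,9am) (11am,11am,9am,9am) (11am,11am,10am,9am) — 6.
Standup=10am: (9am,9am,8am,10am) (10am,10am,8am,10am) (10am,10am,9am,10am) (11am,11am,8am,10am) (11am,11am,9am,10am) (11am,11am,10am,10am) — 6.
Standup=11am: (9am,9am,8am,11am) (10am,10am,8am,11am) (10am,10am,9am,11am) (11am,11am,8am,11am) (11am,11am,9am,11am) (11am,11am,10am,11am) — 6.
Summing: 6 + 6 + 6 + 6 = 24.

24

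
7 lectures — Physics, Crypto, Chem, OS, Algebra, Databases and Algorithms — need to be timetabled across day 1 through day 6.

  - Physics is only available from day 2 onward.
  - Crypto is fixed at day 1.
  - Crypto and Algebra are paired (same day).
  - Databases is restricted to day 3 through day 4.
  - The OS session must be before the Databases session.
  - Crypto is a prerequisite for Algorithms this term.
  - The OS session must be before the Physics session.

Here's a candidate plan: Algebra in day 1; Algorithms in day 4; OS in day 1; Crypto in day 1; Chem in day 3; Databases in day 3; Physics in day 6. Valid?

Valid

Databases is restricted to day 3 through day 4 — holds.
The OS session must be before the Databases session — holds.
Crypto is fixed at day 1 — holds.
Crypto and Algebra are paired (same day) — holds.
Physics is only available from day 2 onward — holds.
Crypto is a prerequisite for Algorithms this term — holds.
The OS session must be before the Physics session — holds.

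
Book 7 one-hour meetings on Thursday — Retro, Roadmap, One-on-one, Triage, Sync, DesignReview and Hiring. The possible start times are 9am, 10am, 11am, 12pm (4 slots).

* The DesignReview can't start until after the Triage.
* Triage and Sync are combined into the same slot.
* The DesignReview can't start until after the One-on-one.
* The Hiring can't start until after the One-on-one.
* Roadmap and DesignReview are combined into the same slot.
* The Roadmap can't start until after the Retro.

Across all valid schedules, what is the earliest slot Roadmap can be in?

10am

Precedence pushes Roadmap to at least 10am.
Roadmap at 10am is achievable: Retro=9am; Triage=9am; One-on-one=9am; Roadmap=10am; Sync=9am; DesignReview=10am; Hiring=10am.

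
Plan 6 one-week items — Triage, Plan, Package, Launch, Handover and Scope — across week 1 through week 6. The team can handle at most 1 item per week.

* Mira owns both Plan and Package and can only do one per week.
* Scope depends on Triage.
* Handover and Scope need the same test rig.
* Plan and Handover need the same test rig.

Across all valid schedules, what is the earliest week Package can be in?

week 1

Package at week 1 is achievable: Handover=week 6, Package=week 1, Launch=week 5, Triage=week 2, Plan=week 4, Scope=week 3.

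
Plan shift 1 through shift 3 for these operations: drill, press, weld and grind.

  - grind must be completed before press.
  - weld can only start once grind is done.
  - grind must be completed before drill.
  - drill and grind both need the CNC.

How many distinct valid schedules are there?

Splitting on drill: it can be shift 2 (4), shift 3 (5). Listing each branch's schedules as (press, weld, grind) by shift number:
drill=shift 2: (2,2,1) (2,3,1) (3,2,1) (3,3,1) — 4.
drill=shift 3: (2,2,1) (2,3,1) (3,2,1) (3,3,1) (3,3,2) — 5.
Summing: 4 + 5 = 9.

9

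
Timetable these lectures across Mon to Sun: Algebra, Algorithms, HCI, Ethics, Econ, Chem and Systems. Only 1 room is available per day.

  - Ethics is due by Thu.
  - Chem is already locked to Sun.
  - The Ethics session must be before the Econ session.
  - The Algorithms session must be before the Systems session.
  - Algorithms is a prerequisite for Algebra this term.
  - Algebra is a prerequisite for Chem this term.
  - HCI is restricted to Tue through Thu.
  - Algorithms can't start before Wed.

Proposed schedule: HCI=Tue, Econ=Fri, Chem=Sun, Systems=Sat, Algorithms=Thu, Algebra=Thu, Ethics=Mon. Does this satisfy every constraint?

HCI is restricted to Tue through Thu — holds.
Chem is already locked to Sun — holds.
The Ethics session must be before the Econ session — holds.
Algebra is a prerequisite for Chem this term — holds.
Only 1 room is available per day — violated.
Ethics is due by Thu — holds.
Algorithms is a prerequisite for Algebra this term — violated.
The Algorithms session must be before the Systems session — holds.
Algorithms can't start before Wed — holds.

No. Only 1 room is available per day is not satisfied.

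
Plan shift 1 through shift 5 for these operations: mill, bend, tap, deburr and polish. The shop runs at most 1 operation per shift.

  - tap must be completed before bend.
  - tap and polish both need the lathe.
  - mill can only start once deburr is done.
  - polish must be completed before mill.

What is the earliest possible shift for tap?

Downstream work caps tap at shift 4.
tap at shift 1 is achievable: deburr=shift 2; mill=shift 4; tap=shift 1; polish=shift 3; bend=shift 5.

shift 1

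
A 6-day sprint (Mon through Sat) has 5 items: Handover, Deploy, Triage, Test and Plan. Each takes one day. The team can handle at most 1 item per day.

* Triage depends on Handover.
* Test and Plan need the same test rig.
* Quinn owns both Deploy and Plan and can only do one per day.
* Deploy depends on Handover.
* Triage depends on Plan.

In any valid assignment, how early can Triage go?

Precedence pushes Triage to at least Tue.
Triage at Wed is achievable: Handover in Mon, Triage in Wed, Test in Fri, Plan in Tue, Deploy in Thu.
Nothing earlier works — the conflict and capacity constraints rule out every day before Wed.

Wed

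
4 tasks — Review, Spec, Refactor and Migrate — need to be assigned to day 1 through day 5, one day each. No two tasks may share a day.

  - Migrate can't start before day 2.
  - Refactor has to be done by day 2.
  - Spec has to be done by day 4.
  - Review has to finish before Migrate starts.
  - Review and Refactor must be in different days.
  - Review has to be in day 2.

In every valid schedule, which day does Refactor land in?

day 1

Refactor's window is day 1–day 2.
Review is fixed at day 2, and Refactor can't share a day with Review.
So Refactor must be day 1.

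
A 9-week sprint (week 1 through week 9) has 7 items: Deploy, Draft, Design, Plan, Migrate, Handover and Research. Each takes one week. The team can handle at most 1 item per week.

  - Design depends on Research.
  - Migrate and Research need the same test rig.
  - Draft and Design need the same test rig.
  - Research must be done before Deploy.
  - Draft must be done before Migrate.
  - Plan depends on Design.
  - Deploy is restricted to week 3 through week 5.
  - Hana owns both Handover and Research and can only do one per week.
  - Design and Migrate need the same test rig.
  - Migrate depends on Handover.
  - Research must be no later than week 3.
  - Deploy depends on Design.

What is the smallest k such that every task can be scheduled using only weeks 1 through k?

7

The precedence chain requires at least 3 distinct weeks.
With at most 1 per week and 7 tasks, at least 7 weeks are needed.
7 works (last occupied week: week 7): for example Draft=week 4; Plan=week 7; Deploy=week 3; Migrate=week 6; Design=week 2; Research=week 1; Handover=week 5.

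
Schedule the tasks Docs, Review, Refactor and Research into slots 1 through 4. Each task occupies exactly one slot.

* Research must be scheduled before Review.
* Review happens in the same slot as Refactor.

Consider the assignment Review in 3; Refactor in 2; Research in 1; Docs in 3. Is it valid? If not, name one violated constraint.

Research must be scheduled before Review — holds.
Review happens in the same slot as Refactor — violated.

Invalid. Review happens in the same slot as Refactor.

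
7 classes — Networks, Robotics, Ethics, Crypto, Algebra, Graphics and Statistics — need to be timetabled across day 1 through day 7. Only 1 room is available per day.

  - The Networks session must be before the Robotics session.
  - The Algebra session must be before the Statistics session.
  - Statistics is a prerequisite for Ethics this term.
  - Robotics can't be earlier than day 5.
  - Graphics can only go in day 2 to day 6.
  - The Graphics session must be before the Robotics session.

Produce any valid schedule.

Graphics -> day 2, Networks -> day 4, Ethics -> day 6, Statistics -> day 3, Algebra -> day 1, Robotics -> day 5, Crypto -> day 7

Checking: Statistics(day 3) before Ethics(day 6); Algebra(day 1) before Statistics(day 3); Networks(day 4) before Robotics(day 5); Graphics(day 2) before Robotics(day 5); Robotics=day 5 in [day 5,day 7]; Graphics=day 2 in [day 2,day 6]; max 1 per day (cap 1).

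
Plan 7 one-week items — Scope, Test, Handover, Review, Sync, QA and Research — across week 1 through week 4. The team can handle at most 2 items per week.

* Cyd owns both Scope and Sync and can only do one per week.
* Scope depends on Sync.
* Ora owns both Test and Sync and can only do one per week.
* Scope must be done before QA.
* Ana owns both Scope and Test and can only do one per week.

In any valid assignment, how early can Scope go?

week 2

Precedence pushes Scope to at least week 2; downstream work caps Scope at week 3.
Scope at week 2 is achievable: Scope -> week 2, Test -> week 3, Research -> week 4, Sync -> week 1, Handover -> week 1, QA -> week 3, Review -> week 2.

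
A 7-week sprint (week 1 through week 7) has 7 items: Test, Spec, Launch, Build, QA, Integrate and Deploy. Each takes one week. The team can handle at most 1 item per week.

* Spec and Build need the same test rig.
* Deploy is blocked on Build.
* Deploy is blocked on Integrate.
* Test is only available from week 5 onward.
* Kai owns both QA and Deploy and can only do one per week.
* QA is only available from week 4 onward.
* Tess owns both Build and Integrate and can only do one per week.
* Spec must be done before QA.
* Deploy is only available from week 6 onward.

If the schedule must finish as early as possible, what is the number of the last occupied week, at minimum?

7

The precedence chain requires at least 2 distinct weeks.
With at most 1 per week and 7 tasks, at least 7 weeks are needed.
Deploy can't be placed before week 6, so the schedule must run through at least week 6.
7 works (last occupied week: week 7): for example Integrate -> week 3; Spec -> week 1; Test -> week 5; Deploy -> week 6; Build -> week 2; QA -> week 4; Launch -> week 7.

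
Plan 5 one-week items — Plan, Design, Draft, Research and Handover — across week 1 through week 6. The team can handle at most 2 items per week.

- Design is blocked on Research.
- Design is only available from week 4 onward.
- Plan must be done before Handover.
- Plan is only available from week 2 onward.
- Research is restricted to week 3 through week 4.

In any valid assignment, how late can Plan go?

Plan is available from week 2; downstream work caps Plan at week 5.
Plan at week 5 is achievable: Design in week 4, Draft in week 1, Plan in week 5, Handover in week 6, Research in week 3.

week 5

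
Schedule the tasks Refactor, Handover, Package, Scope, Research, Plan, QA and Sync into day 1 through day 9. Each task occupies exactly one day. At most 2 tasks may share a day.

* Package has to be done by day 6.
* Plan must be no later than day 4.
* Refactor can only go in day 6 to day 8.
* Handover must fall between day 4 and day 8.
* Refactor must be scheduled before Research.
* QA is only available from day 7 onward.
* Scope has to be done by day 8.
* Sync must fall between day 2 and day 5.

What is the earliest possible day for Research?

Precedence pushes Research to at least day 7.
Research at day 7 is achievable: Handover in day 4; Package in day 1; Sync in day 2; Plan in day 1; QA in day 7; Research in day 7; Refactor in day 6; Scope in day 2.

day 7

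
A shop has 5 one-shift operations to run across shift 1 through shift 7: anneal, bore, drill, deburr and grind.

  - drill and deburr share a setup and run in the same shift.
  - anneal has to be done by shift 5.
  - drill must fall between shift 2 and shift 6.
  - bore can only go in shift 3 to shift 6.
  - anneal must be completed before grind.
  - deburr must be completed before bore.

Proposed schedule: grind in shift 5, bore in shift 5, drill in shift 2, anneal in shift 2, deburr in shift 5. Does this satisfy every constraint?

No. drill and deburr share a setup and run in the same shift is not satisfied.

drill and deburr share a setup and run in the same shift — violated.
deburr must be completed before bore — violated.
anneal must be completed before grind — holds.
anneal has to be done by shift 5 — holds.
drill must fall between shift 2 and shift 6 — holds.
bore can only go in shift 3 to shift 6 — holds.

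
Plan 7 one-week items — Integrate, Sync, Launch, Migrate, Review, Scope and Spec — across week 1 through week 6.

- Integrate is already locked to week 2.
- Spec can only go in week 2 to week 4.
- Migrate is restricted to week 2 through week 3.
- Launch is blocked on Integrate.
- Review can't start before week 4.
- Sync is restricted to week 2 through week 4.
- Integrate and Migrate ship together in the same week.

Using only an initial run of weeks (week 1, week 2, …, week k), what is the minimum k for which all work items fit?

4 weeks

The precedence chain requires at least 2 distinct weeks.
Review can't be placed before week 4, so the schedule must run through at least week 4.
4 works (last occupied week: week 4): for example Sync in week 2; Review in week 4; Scope in week 1; Spec in week 2; Migrate in week 2; Launch in week 3; Integrate in week 2.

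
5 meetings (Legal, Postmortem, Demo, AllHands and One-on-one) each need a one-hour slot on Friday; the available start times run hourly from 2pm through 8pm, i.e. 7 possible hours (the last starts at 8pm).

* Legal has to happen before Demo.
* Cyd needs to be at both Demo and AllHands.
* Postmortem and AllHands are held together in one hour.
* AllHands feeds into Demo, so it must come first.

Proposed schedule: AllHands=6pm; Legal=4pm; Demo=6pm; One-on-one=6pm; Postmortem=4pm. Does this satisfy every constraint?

AllHands feeds into Demo, so it must come first — violated.
Legal has to happen before Demo — holds.
Postmortem and AllHands are held together in one hour — violated.
Cyd needs to be at both Demo and AllHands — violated.

No — it violates: Cyd needs to be at both Demo and AllHands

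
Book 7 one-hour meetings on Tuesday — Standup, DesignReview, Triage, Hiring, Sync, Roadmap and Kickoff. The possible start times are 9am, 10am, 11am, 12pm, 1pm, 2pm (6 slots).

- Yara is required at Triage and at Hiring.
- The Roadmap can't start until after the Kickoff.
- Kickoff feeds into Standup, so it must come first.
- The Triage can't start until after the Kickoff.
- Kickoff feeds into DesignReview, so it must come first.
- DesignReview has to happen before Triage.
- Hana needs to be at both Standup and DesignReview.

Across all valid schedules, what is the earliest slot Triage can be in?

11am

Precedence pushes Triage to at least 11am.
Triage at 11am is achievable: Roadmap -> 10am, Standup -> 11am, DesignReview -> 10am, Hiring -> 9am, Kickoff -> 9am, Sync -> 9am, Triage -> 11am.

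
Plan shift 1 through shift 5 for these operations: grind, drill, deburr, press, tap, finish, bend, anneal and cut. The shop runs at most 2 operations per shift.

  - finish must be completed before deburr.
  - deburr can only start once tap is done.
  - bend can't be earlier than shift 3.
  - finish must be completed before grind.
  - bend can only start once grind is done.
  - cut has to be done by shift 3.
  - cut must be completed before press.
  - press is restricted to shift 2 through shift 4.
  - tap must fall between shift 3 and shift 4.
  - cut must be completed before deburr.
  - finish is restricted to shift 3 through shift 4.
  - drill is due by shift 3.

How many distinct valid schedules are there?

26

Splitting on drill: it can be shift 1 (12), shift 2 (12), shift 3 (2). Listing each branch's schedules as (grind, deburr, press, tap, finish, bend, anneal, cut) by shift number:
drill=shift 1: (4,4,2,3,3,5,2,1) (4,4,2,3,3,5,5,1) (4,5,2,3,3,5,2,1) (4,5,2,3,3,5,4,1) (4,5,2,4,3,5,2,1) (4,5,2,4,3,5,3,1) (4,5,3,4,3,5,1,2) (4,5,3,4,3,5,2,1) (4,5,3,4,3,5,2,2) (4,5,4,3,3,5,1,2) (4,5,4,3,3,5,2,1) (4,5,4,3,3,5,2,2) — 12.
drill=shift 2: (4,4,2,3,3,5,1,1) (4,4,2,3,3,5,5,1) (4,5,2,3,3,5,1,1) (4,5,2,3,3,5,4,1) (4,5,2,4,3,5,1,1) (4,5,2,4,3,5,3,1) (4,5,3,4,3,5,1,1) (4,5,3,4,3,5,1,2) (4,5,3,4,3,5,2,1) (4,5,4,3,3,5,1,1) (4,5,4,3,3,5,1,2) (4,5,4,3,3,5,2,1) — 12.
drill=shift 3: (4,5,2,4,3,5,1,1) (4,5,2,4,3,5,2,1) — 2.
Summing: 12 + 12 + 2 = 26.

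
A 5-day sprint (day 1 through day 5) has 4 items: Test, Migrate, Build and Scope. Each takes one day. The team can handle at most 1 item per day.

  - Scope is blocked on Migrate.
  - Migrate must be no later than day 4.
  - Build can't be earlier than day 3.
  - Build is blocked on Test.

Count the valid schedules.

Splitting on Test: it can be day 1 (9), day 2 (9), day 3 (6), day 4 (3). Listing each branch's schedules as (Migrate, Build, Scope) by day number:
Test=day 1: (2,3,4) (2,3,5) (2,4,3) (2,4,5) (2,5,3) (2,5,4) (3,4,5) (3,5,4) (4,3,5) — 9.
Test=day 2: (1,3,4) (1,3,5) (1,4,3) (1,4,5) (1,5,3) (1,5,4) (3,4,5) (3,5,4) (4,3,5) — 9.
Test=day 3: (1,4,2) (1,4,5) (1,5,2) (1,5,4) (2,4,5) (2,5,4) — 6.
Test=day 4: (1,5,2) (1,5,3) (2,5,3) — 3.
Summing: 9 + 9 + 6 + 3 = 27.

27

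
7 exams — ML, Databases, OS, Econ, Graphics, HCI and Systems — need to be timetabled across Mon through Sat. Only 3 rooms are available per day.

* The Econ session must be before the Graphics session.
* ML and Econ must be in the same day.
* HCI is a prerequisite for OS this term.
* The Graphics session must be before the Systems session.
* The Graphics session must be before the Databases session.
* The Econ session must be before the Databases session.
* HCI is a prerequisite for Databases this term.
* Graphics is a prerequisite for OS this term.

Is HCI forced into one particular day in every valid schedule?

HCI can be Mon (e.g. Econ -> Mon; HCI -> Mon; Systems -> Wed; Databases -> Wed; ML -> Mon; OS -> Wed; Graphics -> Tue) or Tue (e.g. Econ in Mon; HCI in Tue; ML in Mon; OS in Wed; Systems in Wed; Graphics in Tue; Databases in Wed).

No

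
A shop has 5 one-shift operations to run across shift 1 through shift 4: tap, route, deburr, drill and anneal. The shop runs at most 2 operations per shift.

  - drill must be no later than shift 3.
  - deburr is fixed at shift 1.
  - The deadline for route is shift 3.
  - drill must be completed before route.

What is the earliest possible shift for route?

shift 2

Precedence pushes route to at least shift 2; route's own window allows nothing later than shift 3.
route at shift 2 is achievable: anneal in shift 3, drill in shift 1, deburr in shift 1, route in shift 2, tap in shift 2.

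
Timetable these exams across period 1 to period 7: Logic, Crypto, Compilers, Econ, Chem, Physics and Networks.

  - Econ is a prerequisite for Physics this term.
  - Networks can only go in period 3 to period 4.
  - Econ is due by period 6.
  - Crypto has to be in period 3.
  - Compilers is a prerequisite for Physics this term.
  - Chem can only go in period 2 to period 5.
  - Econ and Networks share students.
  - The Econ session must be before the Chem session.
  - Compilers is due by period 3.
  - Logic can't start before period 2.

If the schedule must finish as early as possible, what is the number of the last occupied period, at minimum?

period 3

The precedence chain requires at least 2 distinct periods.
Crypto can't be placed before period 3, so the schedule must run through at least period 3.
3 works (last occupied period: period 3): for example Compilers=period 1; Physics=period 2; Crypto=period 3; Chem=period 2; Logic=period 2; Econ=period 1; Networks=period 3.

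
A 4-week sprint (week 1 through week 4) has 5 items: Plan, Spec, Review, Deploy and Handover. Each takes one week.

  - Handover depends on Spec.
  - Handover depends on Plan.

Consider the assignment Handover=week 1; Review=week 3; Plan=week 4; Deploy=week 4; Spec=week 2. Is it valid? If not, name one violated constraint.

Handover depends on Spec — violated.
Handover depends on Plan — violated.

No. Handover depends on Plan is not satisfied.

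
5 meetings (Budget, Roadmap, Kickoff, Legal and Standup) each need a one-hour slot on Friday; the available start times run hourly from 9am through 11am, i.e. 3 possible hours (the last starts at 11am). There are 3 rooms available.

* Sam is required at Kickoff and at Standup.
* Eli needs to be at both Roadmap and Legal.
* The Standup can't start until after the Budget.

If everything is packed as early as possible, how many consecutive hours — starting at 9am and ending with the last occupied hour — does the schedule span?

2

The precedence chain requires at least 2 distinct hours.
With at most 3 per hour and 5 meetings, at least 2 hours are needed.
2 works (last occupied hour: 10am): for example Budget=9am; Roadmap=9am; Legal=10am; Kickoff=9am; Standup=10am.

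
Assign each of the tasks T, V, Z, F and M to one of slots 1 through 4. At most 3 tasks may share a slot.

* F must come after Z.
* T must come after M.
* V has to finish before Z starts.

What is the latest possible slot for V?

Downstream work caps V at 2.
V at 2 is achievable: M -> 1; T -> 2; V -> 2; F -> 4; Z -> 3.

2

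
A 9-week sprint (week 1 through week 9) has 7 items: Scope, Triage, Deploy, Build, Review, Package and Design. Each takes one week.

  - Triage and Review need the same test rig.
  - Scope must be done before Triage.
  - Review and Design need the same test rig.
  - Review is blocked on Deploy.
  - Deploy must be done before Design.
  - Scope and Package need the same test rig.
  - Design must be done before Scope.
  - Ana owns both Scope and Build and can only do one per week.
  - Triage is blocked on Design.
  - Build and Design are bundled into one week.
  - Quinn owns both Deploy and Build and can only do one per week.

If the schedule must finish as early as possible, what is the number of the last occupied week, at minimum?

4

The precedence chain requires at least 4 distinct weeks.
4 works (last occupied week: week 4): for example Triage -> week 4; Review -> week 3; Design -> week 2; Build -> week 2; Deploy -> week 1; Package -> week 1; Scope -> week 3.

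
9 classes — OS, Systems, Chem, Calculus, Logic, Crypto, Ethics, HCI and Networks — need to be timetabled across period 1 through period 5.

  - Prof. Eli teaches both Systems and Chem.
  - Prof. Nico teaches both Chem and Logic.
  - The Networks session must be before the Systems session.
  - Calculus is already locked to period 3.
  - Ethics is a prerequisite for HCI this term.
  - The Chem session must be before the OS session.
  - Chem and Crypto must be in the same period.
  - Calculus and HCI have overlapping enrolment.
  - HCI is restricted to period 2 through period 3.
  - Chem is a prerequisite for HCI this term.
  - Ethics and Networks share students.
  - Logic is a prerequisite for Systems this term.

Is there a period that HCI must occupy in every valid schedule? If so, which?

HCI's window is period 2–period 3.
Calculus is fixed at period 3, and HCI can't share a period with Calculus.
So HCI must be period 2.

period 2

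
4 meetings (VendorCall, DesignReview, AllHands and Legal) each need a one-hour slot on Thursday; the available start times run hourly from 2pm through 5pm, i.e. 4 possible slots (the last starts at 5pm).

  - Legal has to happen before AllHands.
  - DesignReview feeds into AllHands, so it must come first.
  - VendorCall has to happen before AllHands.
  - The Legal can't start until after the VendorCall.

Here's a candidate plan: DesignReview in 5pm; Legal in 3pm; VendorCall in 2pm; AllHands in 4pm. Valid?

No — it violates: DesignReview feeds into AllHands, so it must come first

DesignReview feeds into AllHands, so it must come first — violated.
VendorCall has to happen before AllHands — holds.
Legal has to happen before AllHands — holds.
The Legal can't start until after the VendorCall — holds.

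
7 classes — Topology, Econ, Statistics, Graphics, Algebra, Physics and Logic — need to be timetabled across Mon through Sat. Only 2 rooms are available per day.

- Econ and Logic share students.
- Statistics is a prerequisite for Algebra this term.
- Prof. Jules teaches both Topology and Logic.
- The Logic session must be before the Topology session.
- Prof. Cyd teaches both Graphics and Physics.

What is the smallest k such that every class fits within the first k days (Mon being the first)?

4 days

The precedence chain requires at least 2 distinct days.
With at most 2 per day and 7 classes, at least 4 days are needed.
4 works (last occupied day: Thu): for example Econ=Wed, Statistics=Mon, Physics=Thu, Topology=Tue, Algebra=Tue, Graphics=Wed, Logic=Mon.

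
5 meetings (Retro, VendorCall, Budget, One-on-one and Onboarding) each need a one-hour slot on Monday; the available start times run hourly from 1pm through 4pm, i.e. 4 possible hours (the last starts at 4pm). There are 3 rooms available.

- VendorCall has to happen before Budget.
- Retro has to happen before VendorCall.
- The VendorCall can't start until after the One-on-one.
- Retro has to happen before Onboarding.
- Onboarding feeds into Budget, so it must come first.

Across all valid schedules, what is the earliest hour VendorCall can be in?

2pm

Precedence pushes VendorCall to at least 2pm; downstream work caps VendorCall at 3pm.
VendorCall at 2pm is achievable: Budget in 3pm; VendorCall in 2pm; One-on-one in 1pm; Onboarding in 2pm; Retro in 1pm.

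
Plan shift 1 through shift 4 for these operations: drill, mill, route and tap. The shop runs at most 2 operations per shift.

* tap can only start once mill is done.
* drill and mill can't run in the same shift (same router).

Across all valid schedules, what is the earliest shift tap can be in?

shift 2

Precedence pushes tap to at least shift 2.
tap at shift 2 is achievable: tap -> shift 2, route -> shift 1, mill -> shift 1, drill -> shift 2.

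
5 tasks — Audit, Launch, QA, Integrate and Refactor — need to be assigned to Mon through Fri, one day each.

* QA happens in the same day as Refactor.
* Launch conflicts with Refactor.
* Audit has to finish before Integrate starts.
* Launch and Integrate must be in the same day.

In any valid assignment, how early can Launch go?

Launch must be in the same day as Integrate, which can't be before Tue, so Launch is at least Tue.
Launch at Tue is achievable: QA in Mon; Integrate in Tue; Launch in Tue; Refactor in Mon; Audit in Mon.

Tue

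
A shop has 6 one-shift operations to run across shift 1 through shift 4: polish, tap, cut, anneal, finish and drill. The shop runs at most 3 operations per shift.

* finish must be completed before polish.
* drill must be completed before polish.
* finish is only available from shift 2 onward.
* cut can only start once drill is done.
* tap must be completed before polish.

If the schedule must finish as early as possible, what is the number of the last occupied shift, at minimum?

3

The precedence chain requires at least 2 distinct shifts.
With at most 3 per shift and 6 operations, at least 2 shifts are needed.
Propagating the time windows through the other constraints, polish can't land before shift 3, so the schedule must run through at least shift 3.
3 works (last occupied shift: shift 3): for example polish=shift 3, drill=shift 1, finish=shift 2, tap=shift 1, cut=shift 2, anneal=shift 1.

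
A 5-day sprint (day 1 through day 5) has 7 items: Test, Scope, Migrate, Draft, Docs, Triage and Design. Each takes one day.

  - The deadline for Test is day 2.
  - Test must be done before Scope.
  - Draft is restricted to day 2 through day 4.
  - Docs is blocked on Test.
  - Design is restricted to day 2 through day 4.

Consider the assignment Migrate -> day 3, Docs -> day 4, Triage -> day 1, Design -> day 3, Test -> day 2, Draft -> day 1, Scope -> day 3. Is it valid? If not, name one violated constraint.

No — it violates: Draft is restricted to day 2 through day 4

The deadline for Test is day 2 — holds.
Test must be done before Scope — holds.
Design is restricted to day 2 through day 4 — holds.
Docs is blocked on Test — holds.
Draft is restricted to day 2 through day 4 — violated.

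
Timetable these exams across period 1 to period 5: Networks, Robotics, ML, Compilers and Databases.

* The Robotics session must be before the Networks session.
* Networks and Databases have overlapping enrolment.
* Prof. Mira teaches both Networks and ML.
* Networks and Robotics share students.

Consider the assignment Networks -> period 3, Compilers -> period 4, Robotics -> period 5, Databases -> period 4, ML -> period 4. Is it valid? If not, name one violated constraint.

Networks and Databases have overlapping enrolment — holds.
The Robotics session must be before the Networks session — violated.
Networks and Robotics share students — holds.
Prof. Mira teaches both Networks and ML — holds.

No — it violates: The Robotics session must be before the Networks session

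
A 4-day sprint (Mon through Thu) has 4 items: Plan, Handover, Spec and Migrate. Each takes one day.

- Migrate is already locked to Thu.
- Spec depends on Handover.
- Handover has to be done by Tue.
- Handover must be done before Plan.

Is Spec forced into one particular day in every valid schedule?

Spec can be Tue (e.g. Spec=Tue; Plan=Tue; Migrate=Thu; Handover=Mon) or Wed (e.g. Migrate=Thu; Spec=Wed; Handover=Mon; Plan=Tue).

No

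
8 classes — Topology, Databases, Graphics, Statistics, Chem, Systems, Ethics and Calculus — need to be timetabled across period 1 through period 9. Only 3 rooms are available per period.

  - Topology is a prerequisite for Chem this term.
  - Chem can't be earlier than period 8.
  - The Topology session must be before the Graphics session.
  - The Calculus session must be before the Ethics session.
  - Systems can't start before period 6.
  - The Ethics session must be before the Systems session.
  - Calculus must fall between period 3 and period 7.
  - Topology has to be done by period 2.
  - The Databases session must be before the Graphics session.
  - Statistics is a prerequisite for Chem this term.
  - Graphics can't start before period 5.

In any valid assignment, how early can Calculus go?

Calculus is available from period 3; Calculus's own window allows nothing later than period 7.
Calculus at period 3 is achievable: Databases=period 1, Calculus=period 3, Graphics=period 5, Chem=period 8, Statistics=period 1, Topology=period 1, Systems=period 6, Ethics=period 4.

period 3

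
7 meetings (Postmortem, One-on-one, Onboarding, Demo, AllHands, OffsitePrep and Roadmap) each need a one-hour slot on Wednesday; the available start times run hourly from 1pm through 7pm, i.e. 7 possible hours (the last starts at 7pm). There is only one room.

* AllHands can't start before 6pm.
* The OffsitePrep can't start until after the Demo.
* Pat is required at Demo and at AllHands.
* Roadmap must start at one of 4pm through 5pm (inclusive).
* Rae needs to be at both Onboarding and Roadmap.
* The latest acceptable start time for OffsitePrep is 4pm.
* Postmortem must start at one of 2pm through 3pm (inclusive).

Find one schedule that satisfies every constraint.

Roadmap -> 4pm, Postmortem -> 2pm, Demo -> 1pm, OffsitePrep -> 3pm, Onboarding -> 7pm, One-on-one -> 5pm, AllHands -> 6pm

Checking: Demo(1pm) before OffsitePrep(3pm); Onboarding(7pm) != Roadmap(4pm); Demo(1pm) != AllHands(6pm); Roadmap=4pm in [4pm,5pm]; OffsitePrep=3pm in [1pm,4pm]; Postmortem=2pm in [2pm,3pm]; AllHands=6pm in [6pm,7pm]; max 1 per hour (cap 1).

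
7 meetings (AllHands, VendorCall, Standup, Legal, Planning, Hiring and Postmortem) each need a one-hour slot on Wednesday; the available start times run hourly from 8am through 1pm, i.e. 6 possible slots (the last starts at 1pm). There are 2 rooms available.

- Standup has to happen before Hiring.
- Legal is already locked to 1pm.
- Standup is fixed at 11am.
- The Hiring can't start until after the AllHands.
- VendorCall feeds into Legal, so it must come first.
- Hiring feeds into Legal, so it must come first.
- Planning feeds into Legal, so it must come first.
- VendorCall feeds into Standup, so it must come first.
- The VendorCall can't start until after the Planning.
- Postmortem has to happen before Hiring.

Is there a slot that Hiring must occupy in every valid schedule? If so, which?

12pm

Standup is fixed at 11am and must come before Hiring, so Hiring is at least 12pm.
Legal is fixed at 1pm and must come after Hiring, so Hiring is at most 12pm.
So Hiring must be 12pm.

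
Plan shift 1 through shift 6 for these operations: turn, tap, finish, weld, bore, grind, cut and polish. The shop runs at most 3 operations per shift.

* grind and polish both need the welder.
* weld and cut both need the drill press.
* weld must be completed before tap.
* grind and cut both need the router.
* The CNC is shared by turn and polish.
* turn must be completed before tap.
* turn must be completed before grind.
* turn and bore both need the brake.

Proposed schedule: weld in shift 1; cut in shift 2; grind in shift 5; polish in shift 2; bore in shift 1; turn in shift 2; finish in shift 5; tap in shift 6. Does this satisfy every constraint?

No. The CNC is shared by turn and polish is not satisfied.

weld must be completed before tap — holds.
turn and bore both need the brake — holds.
grind and polish both need the welder — holds.
The CNC is shared by turn and polish — violated.
turn must be completed before grind — holds.
weld and cut both need the drill press — holds.
grind and cut both need the router — holds.
The shop runs at most 3 operations per shift — holds.
turn must be completed before tap — holds.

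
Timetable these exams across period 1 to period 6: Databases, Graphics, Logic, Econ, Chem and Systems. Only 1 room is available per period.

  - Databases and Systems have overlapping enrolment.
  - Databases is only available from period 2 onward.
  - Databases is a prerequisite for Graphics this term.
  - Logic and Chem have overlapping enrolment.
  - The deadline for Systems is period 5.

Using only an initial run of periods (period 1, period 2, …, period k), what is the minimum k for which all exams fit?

6 periods

The precedence chain requires at least 2 distinct periods.
With at most 1 per period and 6 exams, at least 6 periods are needed.
Propagating the time windows through the other constraints, Graphics can't land before period 3, so the schedule must run through at least period 3.
6 works (last occupied period: period 6): for example Logic in period 4, Systems in period 1, Databases in period 2, Econ in period 5, Graphics in period 3, Chem in period 6.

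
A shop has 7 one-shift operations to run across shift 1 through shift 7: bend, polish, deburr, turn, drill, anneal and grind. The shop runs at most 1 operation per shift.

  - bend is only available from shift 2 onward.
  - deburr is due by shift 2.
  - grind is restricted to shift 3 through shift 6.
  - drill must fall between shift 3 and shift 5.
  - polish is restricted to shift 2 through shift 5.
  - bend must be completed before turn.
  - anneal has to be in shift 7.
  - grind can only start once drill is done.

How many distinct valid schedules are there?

15

Splitting on bend: it can be shift 2 (9), shift 3 (3), shift 4 (2), shift 5 (1). Listing each branch's schedules as (polish, deburr, turn, drill, anneal, grind) by shift number:
bend=shift 2: (3,1,4,5,7,6) (3,1,5,4,7,6) (3,1,6,4,7,5) (4,1,3,5,7,6) (4,1,5,3,7,6) (4,1,6,3,7,5) (5,1,3,4,7,6) (5,1,4,3,7,6) (5,1,6,3,7,4) — 9.
bend=shift 3: (2,1,4,5,7,6) (2,1,5,4,7,6) (2,1,6,4,7,5) — 3.
bend=shift 4: (2,1,5,3,7,6) (2,1,6,3,7,5) — 2.
bend=shift 5: (2,1,6,3,7,4) — 1.
Summing: 9 + 3 + 2 + 1 = 15.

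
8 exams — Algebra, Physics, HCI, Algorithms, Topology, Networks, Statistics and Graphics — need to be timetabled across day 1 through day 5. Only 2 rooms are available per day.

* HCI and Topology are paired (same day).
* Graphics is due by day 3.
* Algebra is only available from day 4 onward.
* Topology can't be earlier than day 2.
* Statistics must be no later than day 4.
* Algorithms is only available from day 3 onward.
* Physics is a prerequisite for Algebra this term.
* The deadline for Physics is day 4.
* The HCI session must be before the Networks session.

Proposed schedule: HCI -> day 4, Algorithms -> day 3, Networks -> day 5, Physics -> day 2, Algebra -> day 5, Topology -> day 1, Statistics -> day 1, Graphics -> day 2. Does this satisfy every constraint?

No. Topology can't be earlier than day 2 is not satisfied.

Physics is a prerequisite for Algebra this term — holds.
Statistics must be no later than day 4 — holds.
Graphics is due by day 3 — holds.
The HCI session must be before the Networks session — holds.
Algebra is only available from day 4 onward — holds.
HCI and Topology are paired (same day) — violated.
Only 2 rooms are available per day — holds.
Algorithms is only available from day 3 onward — holds.
The deadline for Physics is day 4 — holds.
Topology can't be earlier than day 2 — violated.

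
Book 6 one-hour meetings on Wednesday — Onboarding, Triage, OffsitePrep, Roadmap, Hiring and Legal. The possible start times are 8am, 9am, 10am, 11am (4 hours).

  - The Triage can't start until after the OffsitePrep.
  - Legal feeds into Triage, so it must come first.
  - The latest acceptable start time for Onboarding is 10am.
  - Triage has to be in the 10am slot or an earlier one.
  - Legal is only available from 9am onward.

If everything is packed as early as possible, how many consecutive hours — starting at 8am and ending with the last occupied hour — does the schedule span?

The precedence chain requires at least 2 distinct hours.
Propagating the time windows through the other constraints, Triage can't land before 10am — that is hour 3 counting from 8am — so the schedule must run through at least 3 hours.
3 works (last occupied hour: 10am): for example Legal=9am, Roadmap=8am, Hiring=8am, Onboarding=8am, Triage=10am, OffsitePrep=8am.

3 hours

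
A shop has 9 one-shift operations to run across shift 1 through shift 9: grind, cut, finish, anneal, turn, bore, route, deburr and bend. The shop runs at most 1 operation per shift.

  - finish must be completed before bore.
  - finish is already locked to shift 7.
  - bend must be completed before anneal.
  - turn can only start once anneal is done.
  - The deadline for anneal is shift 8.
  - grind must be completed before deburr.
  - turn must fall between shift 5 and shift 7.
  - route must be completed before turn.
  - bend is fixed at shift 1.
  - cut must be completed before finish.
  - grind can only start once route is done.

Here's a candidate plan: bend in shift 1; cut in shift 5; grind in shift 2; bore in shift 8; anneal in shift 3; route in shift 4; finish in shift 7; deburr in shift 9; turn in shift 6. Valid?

Invalid. grind can only start once route is done.

route must be completed before turn — holds.
grind must be completed before deburr — holds.
bend is fixed at shift 1 — holds.
finish is already locked to shift 7 — holds.
bend must be completed before anneal — holds.
cut must be completed before finish — holds.
turn can only start once anneal is done — holds.
grind can only start once route is done — violated.
turn must fall between shift 5 and shift 7 — holds.
The deadline for anneal is shift 8 — holds.
The shop runs at most 1 operation per shift — holds.
finish must be completed before bore — holds.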